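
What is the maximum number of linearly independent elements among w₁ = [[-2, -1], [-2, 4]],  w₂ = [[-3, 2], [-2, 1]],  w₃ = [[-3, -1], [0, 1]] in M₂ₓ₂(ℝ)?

Use coordinates relative to {E₁₁, E₁₂, E₂₁, E₂₂}.
Put the 4×3 matrix [w₁|w₂|w₃] into echelon form.
Exactly 3 pivots survive; hence the rank is 3.

3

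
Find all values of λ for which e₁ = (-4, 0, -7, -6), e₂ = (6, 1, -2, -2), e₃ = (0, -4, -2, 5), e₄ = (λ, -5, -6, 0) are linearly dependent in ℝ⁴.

Dependence holds iff the 4×4 matrix [e₁ e₂ e₃ e₄] is singular.
Cofactor expansion gives det = -39*λ - 754.
Solving -39*λ - 754 = 0 yields λ = -58/3.

λ = -58/3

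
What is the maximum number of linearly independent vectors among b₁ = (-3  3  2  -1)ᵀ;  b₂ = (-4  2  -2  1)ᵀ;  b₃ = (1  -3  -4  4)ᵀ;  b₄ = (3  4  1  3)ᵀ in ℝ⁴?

4

Form the matrix with b₁, b₂, b₃, b₄ as columns and reduce.
Reduction leaves 4 leading entries, giving rank 4.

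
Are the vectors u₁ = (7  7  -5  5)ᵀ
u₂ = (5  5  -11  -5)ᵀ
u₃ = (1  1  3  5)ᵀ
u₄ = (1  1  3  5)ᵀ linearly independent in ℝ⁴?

Two of the vectors are equal, giving an immediate dependence.

linearly dependent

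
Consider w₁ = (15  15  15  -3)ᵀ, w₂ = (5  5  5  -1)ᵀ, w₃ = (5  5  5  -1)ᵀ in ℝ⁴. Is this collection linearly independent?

linearly dependent

Place the vectors as rows of a 3×4 matrix and reduce to echelon form.
The reduction yields 1 nonzero row, so the rank is 1.
Since rank 1 < 3, the set is linearly dependent.
Indeed w₁ - 3w₂ = 0.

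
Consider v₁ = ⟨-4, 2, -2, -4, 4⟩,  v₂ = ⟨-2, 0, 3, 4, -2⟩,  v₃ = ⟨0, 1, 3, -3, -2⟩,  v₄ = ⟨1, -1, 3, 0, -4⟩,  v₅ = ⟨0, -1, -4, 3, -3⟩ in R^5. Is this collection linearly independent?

linearly independent

Row-reduce the matrix whose columns are v₁, v₂, v₃, v₄, v₅.
The reduction yields 5 nonzero rows, so the rank is 5.
Since rank = 5 (the number of vectors), the set is linearly independent.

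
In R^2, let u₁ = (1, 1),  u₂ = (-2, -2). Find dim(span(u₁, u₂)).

Put the 2×2 matrix [u₁|u₂] into echelon form.
There is 1 pivot column, so rank = 1.

dim = 1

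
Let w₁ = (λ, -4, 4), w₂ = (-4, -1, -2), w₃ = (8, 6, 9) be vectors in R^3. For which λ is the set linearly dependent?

The set is linearly dependent precisely when det[w₁; w₂; w₃] = 0.
The determinant works out to 3*λ - 144.
Solving 3*λ - 144 = 0 yields λ = 48.

λ = 48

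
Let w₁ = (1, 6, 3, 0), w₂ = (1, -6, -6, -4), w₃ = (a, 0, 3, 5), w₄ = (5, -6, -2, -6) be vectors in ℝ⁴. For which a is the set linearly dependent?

Place the vectors as rows of a 4×4 matrix; dependence ⇔ determinant zero.
Expanding, det = 132*a + 384.
This vanishes exactly when a = -32/11.

a = -32/11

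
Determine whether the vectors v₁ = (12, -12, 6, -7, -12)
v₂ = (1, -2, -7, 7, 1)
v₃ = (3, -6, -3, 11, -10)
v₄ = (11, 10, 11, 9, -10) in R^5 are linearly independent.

Place the vectors as rows of a 4×5 matrix and reduce to echelon form.
The reduction yields 4 nonzero rows, so the rank is 4.
Since rank = 4 (the number of vectors), the set is linearly independent.

linearly independent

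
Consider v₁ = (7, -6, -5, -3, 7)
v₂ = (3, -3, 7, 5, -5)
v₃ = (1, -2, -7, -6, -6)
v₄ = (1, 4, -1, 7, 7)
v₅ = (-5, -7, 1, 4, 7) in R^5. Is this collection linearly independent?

Form the 5×5 matrix with these as columns; its determinant is 79522.
A nonzero determinant means the columns are linearly independent.

linearly independent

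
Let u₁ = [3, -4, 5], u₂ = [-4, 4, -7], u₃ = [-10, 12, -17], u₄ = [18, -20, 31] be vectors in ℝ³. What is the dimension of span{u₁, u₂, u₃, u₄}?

dim = 2

Put the 3×4 matrix [u₁|u₂|u₃|u₄] into echelon form.
Exactly 2 pivots survive; hence the rank is 2.
(With 4 elements in a 3-dimensional space the rank is at most 3.)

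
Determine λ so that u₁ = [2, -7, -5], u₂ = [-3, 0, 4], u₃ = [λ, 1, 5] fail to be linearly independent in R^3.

λ = -7/2

The set is linearly dependent precisely when det[u₁; u₂; u₃] = 0.
The determinant works out to -28*λ - 98.
Solving -28*λ - 98 = 0 yields λ = -7/2.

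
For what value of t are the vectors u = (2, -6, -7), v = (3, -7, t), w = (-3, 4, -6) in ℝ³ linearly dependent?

t = -39/10

Place the vectors as rows of a 3×3 matrix; dependence ⇔ determinant zero.
Expanding, det = 10*t + 39.
This vanishes exactly when t = -39/10.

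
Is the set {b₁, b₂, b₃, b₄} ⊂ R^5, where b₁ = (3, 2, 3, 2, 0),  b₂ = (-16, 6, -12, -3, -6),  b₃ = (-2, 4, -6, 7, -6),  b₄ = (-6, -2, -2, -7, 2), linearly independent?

Row-reduce the matrix whose columns are b₁, b₂, b₃, b₄.
The reduction yields 3 nonzero rows, so the rank is 3.
Since rank 3 < 4, the set is linearly dependent.

linearly dependent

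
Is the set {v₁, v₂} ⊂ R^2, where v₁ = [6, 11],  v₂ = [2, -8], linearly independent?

The matrix [v₁|v₂] has determinant -70.
A nonzero determinant means the columns are linearly independent.

linearly independent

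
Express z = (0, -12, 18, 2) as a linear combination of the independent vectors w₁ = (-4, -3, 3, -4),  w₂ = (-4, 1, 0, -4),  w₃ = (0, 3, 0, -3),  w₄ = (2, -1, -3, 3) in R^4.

z = 2w₁ - 4w₂ - 2w₃ - 4w₄

Write z = c₁w₁ + … + c₄w₄ and equate components.
The system has the unique solution (c₁, …, c₄) = (2, -4, -2, -4).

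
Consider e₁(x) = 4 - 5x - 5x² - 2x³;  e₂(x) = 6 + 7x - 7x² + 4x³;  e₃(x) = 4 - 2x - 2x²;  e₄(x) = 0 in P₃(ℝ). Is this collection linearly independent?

Write each element as a coordinate vector in ℝ⁴ using {1, x, …, x³}.
One of the vectors is the zero vector, so the set is linearly dependent.

linearly dependent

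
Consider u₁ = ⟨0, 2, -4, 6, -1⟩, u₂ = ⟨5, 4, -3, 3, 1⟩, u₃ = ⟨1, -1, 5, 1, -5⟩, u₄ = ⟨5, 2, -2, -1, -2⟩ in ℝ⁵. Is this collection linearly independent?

linearly independent

Row-reduce the matrix whose columns are u₁, u₂, u₃, u₄.
The reduction yields 4 nonzero rows, so the rank is 4.
Since rank = 4 (the number of vectors), the set is linearly independent.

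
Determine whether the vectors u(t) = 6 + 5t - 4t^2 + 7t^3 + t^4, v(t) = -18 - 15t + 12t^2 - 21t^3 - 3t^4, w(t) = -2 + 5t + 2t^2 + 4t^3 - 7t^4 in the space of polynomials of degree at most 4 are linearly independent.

linearly dependent

Take coordinates with respect to the standard basis {1, t, …, t^4}.
Place the vectors as rows of a 3×5 matrix and reduce to echelon form.
The reduction yields 2 nonzero rows, so the rank is 2.
Since rank 2 < 3, the set is linearly dependent.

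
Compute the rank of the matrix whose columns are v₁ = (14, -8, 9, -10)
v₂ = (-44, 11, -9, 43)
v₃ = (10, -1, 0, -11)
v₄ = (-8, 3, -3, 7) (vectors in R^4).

2

Put the 4×4 matrix [v₁|v₂|v₃|v₄] into echelon form.
The echelon form has 2 nonzero rows, so the rank is 2.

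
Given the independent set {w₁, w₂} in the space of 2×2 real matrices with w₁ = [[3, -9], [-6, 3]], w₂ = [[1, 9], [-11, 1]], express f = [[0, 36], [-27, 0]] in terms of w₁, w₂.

f = -w₁ + 3w₂

Identify each element with its coordinate vector in ℝ⁴ via {E₁₁, E₁₂, E₂₁, E₂₂}.
Since w₁, w₂ are independent, the coefficients expressing f are uniquely determined by a linear system.
Row-reducing the augmented matrix gives the unique coefficients (a₁, a₂) = (-1, 3).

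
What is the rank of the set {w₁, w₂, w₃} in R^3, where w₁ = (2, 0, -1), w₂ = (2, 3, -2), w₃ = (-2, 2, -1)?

Put the 3×3 matrix [w₁|w₂|w₃] into echelon form.
There are 3 pivot columns, so rank = 3.

3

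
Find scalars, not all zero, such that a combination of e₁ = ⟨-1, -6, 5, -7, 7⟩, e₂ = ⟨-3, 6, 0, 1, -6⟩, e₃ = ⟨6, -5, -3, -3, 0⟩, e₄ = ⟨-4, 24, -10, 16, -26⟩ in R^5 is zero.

2e₁ - 2e₂ + e₄ = 0

Write the vectors as columns of a matrix and find a nonzero vector in its null space.
A generator of the null space is (2, -2, 0, 1).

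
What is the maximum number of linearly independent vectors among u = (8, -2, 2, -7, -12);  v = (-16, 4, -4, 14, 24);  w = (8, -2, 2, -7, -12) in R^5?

Put the 5×3 matrix [u|v|w] into echelon form.
Reduction leaves 1 leading entry, giving rank 1.

1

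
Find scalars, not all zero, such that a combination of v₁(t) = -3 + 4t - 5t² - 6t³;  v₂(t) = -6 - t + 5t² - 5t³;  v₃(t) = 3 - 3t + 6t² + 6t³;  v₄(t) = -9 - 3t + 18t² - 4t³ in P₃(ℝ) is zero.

2v₁ + 2v₂ + 3v₃ - v₄ = 0

Pass to coordinate vectors relative to the basis {1, t, …, t³}.
Set up α₁v₁ + … + α₄v₄ = 0 and solve the homogeneous system.
A generator of the null space is (2, 2, 3, -1).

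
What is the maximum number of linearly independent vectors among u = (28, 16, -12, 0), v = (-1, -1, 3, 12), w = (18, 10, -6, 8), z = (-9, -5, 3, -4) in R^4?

Row-reduce the 4×4 matrix with these as rows.
The echelon form has 2 nonzero rows, so the rank is 2.

2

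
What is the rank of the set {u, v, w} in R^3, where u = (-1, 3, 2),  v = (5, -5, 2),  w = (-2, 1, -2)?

Form the matrix with u, v, w as columns and reduce.
Exactly 2 pivots survive; hence the rank is 2.

rank 2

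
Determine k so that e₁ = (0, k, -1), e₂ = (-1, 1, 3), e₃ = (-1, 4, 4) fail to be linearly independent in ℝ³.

The set is linearly dependent precisely when det[e₁; e₂; e₃] = 0.
Expanding, det = k + 3.
Solving k + 3 = 0 yields k = -3.

k = -3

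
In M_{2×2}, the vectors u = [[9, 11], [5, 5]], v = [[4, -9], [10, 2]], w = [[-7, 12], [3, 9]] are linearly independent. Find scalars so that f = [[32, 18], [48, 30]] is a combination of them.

Identify each element with its coordinate vector in ℝ⁴ via {E₁₁, E₁₂, E₂₁, E₂₂}.
Write f = a₁u + … + a₃w and equate components.
The system has the unique solution (a₁, a₂, a₃) = (3, 3, 1).

f = 3u + 3v + w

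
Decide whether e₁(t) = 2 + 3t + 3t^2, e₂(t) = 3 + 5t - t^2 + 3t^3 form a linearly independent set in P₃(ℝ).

linearly independent

Take coordinates with respect to the standard basis {1, t, …, t^3}.
Row-reduce the matrix whose columns are e₁, e₂.
The reduction yields 2 nonzero rows, so the rank is 2.
Since rank = 2 (the number of vectors), the set is linearly independent.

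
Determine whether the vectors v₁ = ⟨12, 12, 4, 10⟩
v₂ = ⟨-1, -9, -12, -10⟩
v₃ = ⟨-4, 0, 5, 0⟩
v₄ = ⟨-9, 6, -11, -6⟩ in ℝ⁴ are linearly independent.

linearly independent

The matrix [v₁|v₂|v₃|v₄] has determinant 4338.
A nonzero determinant means the columns are linearly independent.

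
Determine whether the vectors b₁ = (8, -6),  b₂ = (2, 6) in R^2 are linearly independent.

Place the vectors as rows of a 2×2 matrix and reduce to echelon form.
The reduction yields 2 nonzero rows, so the rank is 2.
Since rank = 2 (the number of vectors), the set is linearly independent.

linearly independent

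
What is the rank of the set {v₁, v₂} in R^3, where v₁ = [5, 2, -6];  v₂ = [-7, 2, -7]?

Put the 3×2 matrix [v₁|v₂] into echelon form.
Exactly 2 pivots survive; hence the rank is 2.

2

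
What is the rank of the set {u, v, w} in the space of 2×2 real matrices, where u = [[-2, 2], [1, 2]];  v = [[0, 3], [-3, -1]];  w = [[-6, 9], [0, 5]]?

rank 2

Represent each element by its coordinate vector in ℝ⁴.
Row-reduce the 3×4 matrix with these as rows.
The echelon form has 2 nonzero rows, so the rank is 2.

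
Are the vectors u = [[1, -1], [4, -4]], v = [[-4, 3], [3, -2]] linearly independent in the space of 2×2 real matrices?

Write each element as a coordinate vector in ℝ⁴ using {E₁₁, E₁₂, E₂₁, E₂₂}.
Place the vectors as rows of a 2×4 matrix and reduce to echelon form.
The reduction yields 2 nonzero rows, so the rank is 2.
Since rank = 2 (the number of vectors), the set is linearly independent.

linearly independent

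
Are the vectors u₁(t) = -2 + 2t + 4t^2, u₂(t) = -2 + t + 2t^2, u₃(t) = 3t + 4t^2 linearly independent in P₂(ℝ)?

Take coordinates with respect to the standard basis {1, t, t^2}.
The matrix [u₁|u₂|u₃] has determinant -4.
A nonzero determinant means the columns are linearly independent.

linearly independent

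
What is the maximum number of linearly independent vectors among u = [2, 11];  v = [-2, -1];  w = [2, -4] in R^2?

Put the 2×3 matrix [u|v|w] into echelon form.
Reduction leaves 2 leading entries, giving rank 2.
(With 3 elements in a 2-dimensional space the rank is at most 2.)

2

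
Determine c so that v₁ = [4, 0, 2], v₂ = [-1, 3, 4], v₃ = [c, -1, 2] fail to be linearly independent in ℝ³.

Dependence holds iff the 3×3 matrix [v₁ v₂ v₃] is singular.
Cofactor expansion gives det = 42 - 6*c.
This vanishes exactly when c = 7.

c = 7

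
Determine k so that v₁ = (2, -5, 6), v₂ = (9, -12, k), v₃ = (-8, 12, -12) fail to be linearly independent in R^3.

k = 45/4

The vectors are dependent exactly when the determinant of the matrix with rows v₁, v₂, v₃ vanishes.
The determinant works out to 16*k - 180.
Solving 16*k - 180 = 0 yields k = 45/4.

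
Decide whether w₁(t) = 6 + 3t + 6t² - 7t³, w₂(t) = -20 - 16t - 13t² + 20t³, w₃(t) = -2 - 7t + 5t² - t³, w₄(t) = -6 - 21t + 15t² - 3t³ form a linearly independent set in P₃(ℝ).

linearly dependent

Take coordinates with respect to the standard basis {1, t, …, t³}.
The matrix [w₁|w₂|w₃|w₄] has determinant 0.
A zero determinant means the columns are linearly dependent.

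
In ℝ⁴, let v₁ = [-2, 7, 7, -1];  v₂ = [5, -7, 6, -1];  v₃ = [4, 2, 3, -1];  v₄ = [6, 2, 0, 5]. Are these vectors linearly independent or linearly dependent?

Row-reduce the matrix whose columns are v₁, v₂, v₃, v₄.
The reduction yields 4 nonzero rows, so the rank is 4.
Since rank = 4 (the number of vectors), the set is linearly independent.

linearly independent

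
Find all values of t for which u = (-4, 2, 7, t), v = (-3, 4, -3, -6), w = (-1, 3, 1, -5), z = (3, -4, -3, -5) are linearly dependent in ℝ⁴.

t = 51/2

The vectors are dependent exactly when the determinant of the matrix with rows u, v, w, z vanishes.
The determinant works out to 765 - 30*t.
Setting this to zero gives t = 51/2.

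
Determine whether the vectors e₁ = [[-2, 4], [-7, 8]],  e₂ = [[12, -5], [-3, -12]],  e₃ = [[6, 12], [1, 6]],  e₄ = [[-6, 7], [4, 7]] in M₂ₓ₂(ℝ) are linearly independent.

Take coordinates with respect to the standard basis {E₁₁, E₁₂, E₂₁, E₂₂}.
The matrix [e₁|e₂|e₃|e₄] has determinant 2800.
A nonzero determinant means the columns are linearly independent.

linearly independent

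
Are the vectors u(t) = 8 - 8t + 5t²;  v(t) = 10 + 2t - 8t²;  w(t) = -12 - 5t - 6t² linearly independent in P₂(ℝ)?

Write each element as a coordinate vector in ℝ³ using {1, t, t²}.
Place the vectors as rows of a 3×3 matrix and reduce to echelon form.
The reduction yields 3 nonzero rows, so the rank is 3.
Since rank = 3 (the number of vectors), the set is linearly independent.

linearly independent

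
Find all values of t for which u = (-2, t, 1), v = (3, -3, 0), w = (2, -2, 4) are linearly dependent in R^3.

Place the vectors as rows of a 3×3 matrix; dependence ⇔ determinant zero.
Cofactor expansion gives det = 24 - 12*t.
Solving 24 - 12*t = 0 yields t = 2.

t = 2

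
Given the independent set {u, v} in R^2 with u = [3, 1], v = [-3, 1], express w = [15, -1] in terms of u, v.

w = 2u - 3v

Write w = a₁u + a₂v and equate components.
Back-substitution yields (a₁, a₂) = (2, -3).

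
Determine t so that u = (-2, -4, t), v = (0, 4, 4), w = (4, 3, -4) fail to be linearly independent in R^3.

t = -1/2

The set is linearly dependent precisely when det[u; v; w] = 0.
Cofactor expansion gives det = -16*t - 8.
This vanishes exactly when t = -1/2.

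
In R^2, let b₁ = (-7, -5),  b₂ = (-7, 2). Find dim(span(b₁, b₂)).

Apply Gaussian elimination to the matrix whose rows are b₁, b₂.
Reduction leaves 2 leading entries, giving rank 2.

2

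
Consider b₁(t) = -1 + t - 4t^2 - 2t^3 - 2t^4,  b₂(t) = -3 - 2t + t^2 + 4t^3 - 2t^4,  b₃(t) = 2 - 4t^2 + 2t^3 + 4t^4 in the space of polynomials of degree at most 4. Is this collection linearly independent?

linearly independent

Take coordinates with respect to the standard basis {1, t, …, t^4}.
Row-reduce the matrix whose columns are b₁, b₂, b₃.
The reduction yields 3 nonzero rows, so the rank is 3.
Since rank = 3 (the number of vectors), the set is linearly independent.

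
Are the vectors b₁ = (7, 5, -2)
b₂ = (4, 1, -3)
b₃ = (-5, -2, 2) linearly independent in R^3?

linearly independent

Form the 3×3 matrix with these as columns; its determinant is 13.
A nonzero determinant means the columns are linearly independent.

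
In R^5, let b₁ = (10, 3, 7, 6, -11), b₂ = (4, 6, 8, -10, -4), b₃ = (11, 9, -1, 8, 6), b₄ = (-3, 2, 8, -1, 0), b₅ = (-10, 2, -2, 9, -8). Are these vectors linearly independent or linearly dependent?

Place the vectors as rows of a 5×5 matrix and reduce to echelon form.
The reduction yields 5 nonzero rows, so the rank is 5.
Since rank = 5 (the number of vectors), the set is linearly independent.

linearly independent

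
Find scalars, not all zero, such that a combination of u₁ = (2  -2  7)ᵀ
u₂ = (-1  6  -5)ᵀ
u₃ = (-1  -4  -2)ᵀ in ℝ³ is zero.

Set up α₁u₁ + … + α₃u₃ = 0 and solve the homogeneous system.
The free variable yields coefficients (1, 1, 1) (any nonzero multiple also works).

u₁ + u₂ + u₃ = 0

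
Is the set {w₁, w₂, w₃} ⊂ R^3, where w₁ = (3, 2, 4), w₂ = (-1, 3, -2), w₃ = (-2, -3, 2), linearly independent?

Row-reduce the matrix whose columns are w₁, w₂, w₃.
The reduction yields 3 nonzero rows, so the rank is 3.
Since rank = 3 (the number of vectors), the set is linearly independent.

linearly independent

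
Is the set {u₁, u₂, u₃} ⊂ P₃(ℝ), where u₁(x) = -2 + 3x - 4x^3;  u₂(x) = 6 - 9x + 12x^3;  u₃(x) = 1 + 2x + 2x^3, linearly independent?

linearly dependent

Write each element as a coordinate vector in ℝ⁴ using {1, x, …, x^3}.
Row-reduce the matrix whose columns are u₁, u₂, u₃.
The reduction yields 2 nonzero rows, so the rank is 2.
Since rank 2 < 3, the set is linearly dependent.
Indeed 3u₁ + u₂ = 0.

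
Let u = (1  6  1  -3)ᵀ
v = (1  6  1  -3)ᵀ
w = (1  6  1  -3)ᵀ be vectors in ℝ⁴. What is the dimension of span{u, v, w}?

Row-reduce the 3×4 matrix with these as rows.
The echelon form has 1 nonzero row, so the rank is 1.

dim = 1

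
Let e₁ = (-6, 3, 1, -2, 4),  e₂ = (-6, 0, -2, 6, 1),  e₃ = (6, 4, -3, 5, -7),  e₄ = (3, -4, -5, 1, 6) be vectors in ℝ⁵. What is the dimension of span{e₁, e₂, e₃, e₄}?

Row-reduce the 4×5 matrix with these as rows.
Exactly 4 pivots survive; hence the rank is 4.

dim = 4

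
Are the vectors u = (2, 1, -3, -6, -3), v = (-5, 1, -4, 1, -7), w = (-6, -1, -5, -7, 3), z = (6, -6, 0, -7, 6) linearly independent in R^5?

linearly independent

Place the vectors as rows of a 4×5 matrix and reduce to echelon form.
The reduction yields 4 nonzero rows, so the rank is 4.
Since rank = 4 (the number of vectors), the set is linearly independent.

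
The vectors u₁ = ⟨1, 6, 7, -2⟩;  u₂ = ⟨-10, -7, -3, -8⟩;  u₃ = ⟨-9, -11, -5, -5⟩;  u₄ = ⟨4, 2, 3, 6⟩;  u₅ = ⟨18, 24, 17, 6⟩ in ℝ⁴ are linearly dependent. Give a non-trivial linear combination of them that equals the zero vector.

Solve the homogeneous system with u₁, u₂, u₃, u₄, u₅ as columns by row-reducing the coefficient matrix.
A generator of the null space is (2, -2, 0, -1, -1).

2u₁ - 2u₂ - u₄ - u₅ = 0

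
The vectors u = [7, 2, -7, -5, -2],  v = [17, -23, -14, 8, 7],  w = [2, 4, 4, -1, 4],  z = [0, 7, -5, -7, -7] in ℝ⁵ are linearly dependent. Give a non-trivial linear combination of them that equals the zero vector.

Row-reduce the matrix with u, v, w, z as columns; the null space gives the coefficients.
The free variable yields coefficients (3, -1, -2, -3) (any nonzero multiple also works).

3u - v - 2w - 3z = 0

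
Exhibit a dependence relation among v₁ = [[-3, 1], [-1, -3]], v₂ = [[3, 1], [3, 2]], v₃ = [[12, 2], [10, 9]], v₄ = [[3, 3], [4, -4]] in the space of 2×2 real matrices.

Take coordinates with respect to {E₁₁, E₁₂, E₂₁, E₂₂}.
Set up α₁v₁ + … + α₄v₄ = 0 and solve the homogeneous system.
The free variable yields coefficients (1, -3, 1, 0) (any nonzero multiple also works).

v₁ - 3v₂ + v₃ = 0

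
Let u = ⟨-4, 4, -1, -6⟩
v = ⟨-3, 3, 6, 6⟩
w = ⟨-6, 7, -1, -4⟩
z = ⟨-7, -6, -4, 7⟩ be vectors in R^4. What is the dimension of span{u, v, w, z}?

4

Form the matrix with u, v, w, z as columns and reduce.
Exactly 4 pivots survive; hence the rank is 4.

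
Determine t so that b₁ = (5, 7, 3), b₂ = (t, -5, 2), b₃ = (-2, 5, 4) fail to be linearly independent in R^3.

The set is linearly dependent precisely when det[b₁; b₂; b₃] = 0.
Expanding, det = -13*t - 208.
This vanishes exactly when t = -16.

t = -16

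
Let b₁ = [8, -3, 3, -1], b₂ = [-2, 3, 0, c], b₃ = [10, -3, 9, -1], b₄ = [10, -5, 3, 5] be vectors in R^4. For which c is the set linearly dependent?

c = -23/2

The vectors are dependent exactly when the determinant of the matrix with rows b₁, b₂, b₃, b₄ vanishes.
Cofactor expansion gives det = 48*c + 552.
Setting this to zero gives c = -23/2.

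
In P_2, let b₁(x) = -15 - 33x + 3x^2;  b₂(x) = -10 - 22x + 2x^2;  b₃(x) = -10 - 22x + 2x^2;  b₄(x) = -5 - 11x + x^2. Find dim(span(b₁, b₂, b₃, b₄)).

dim = 1

Represent each element by its coordinate vector in ℝ³.
Put the 3×4 matrix [b₁|b₂|b₃|b₄] into echelon form.
Reduction leaves 1 leading entry, giving rank 1.
(With 4 elements in a 3-dimensional space the rank is at most 3.)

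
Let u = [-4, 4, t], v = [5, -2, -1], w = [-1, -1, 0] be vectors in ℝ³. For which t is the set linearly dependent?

t = 8/7

Place the vectors as rows of a 3×3 matrix; dependence ⇔ determinant zero.
Expanding, det = 8 - 7*t.
Solving 8 - 7*t = 0 yields t = 8/7.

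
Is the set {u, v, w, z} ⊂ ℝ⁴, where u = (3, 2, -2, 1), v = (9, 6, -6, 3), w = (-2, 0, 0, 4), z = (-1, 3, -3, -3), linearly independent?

linearly dependent

One vector is a scalar multiple of another, so the set is dependent.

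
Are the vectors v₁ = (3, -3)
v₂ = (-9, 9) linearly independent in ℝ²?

linearly dependent

Row-reduce the matrix whose columns are v₁, v₂.
The reduction yields 1 nonzero row, so the rank is 1.
Since rank 1 < 2, the set is linearly dependent.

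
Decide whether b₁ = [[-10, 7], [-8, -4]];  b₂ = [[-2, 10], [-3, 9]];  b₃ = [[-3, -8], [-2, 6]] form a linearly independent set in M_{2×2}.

linearly independent

Take coordinates with respect to the standard basis {E₁₁, E₁₂, E₂₁, E₂₂}.
Place the vectors as rows of a 3×4 matrix and reduce to echelon form.
The reduction yields 3 nonzero rows, so the rank is 3.
Since rank = 3 (the number of vectors), the set is linearly independent.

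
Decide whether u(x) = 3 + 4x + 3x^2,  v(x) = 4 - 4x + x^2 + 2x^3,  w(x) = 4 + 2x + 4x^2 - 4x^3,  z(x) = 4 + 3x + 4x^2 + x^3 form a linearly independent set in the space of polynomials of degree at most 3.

linearly independent

Take coordinates with respect to the standard basis {1, x, …, x^3}.
Row-reduce the matrix whose columns are u, v, w, z.
The reduction yields 4 nonzero rows, so the rank is 4.
Since rank = 4 (the number of vectors), the set is linearly independent.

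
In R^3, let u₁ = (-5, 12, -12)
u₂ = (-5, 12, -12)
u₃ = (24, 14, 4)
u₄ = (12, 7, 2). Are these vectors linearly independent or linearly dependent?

linearly dependent

There are 4 vectors in a 3-dimensional space, so they cannot be linearly independent.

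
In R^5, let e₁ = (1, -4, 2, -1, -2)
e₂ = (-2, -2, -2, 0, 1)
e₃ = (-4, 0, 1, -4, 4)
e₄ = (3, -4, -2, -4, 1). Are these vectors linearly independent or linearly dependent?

linearly independent

Row-reduce the matrix whose columns are e₁, e₂, e₃, e₄.
The reduction yields 4 nonzero rows, so the rank is 4.
Since rank = 4 (the number of vectors), the set is linearly independent.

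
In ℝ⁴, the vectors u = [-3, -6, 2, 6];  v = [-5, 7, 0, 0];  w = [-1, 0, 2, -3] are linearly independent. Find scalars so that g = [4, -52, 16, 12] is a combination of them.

Solve the system with u, v, w as columns and g as the right-hand side.
Back-substitution yields (c₁, c₂, c₃) = (4, -4, 4).

g = 4u - 4v + 4w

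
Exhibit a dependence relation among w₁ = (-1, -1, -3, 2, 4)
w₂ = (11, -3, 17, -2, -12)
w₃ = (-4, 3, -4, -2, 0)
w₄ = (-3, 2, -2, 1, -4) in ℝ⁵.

3w₁ + w₂ + 2w₃ = 0

Solve the homogeneous system with w₁, w₂, w₃, w₄ as columns by row-reducing the coefficient matrix.
One solution (up to scaling) is (3, 1, 2, 0).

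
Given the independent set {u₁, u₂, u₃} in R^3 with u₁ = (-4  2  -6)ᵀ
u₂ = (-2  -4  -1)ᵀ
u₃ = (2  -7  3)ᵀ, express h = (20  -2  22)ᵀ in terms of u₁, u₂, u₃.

h = -2u₁ - 4u₂ + 2u₃

Write h = α₁u₁ + … + α₃u₃ and equate components.
Row-reducing the augmented matrix gives the unique coefficients (α₁, α₂, α₃) = (-2, -4, 2).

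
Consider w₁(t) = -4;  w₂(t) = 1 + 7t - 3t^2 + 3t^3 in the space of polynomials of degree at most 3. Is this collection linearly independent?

linearly independent

Write each element as a coordinate vector in ℝ⁴ using {1, t, …, t^3}.
Row-reduce the matrix whose columns are w₁, w₂.
The reduction yields 2 nonzero rows, so the rank is 2.
Since rank = 2 (the number of vectors), the set is linearly independent.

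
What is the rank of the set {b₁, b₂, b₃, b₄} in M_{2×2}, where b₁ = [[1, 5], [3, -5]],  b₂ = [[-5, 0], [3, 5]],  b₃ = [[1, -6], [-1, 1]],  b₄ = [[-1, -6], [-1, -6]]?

rank 4

Use coordinates relative to {E₁₁, E₁₂, E₂₁, E₂₂}.
Put the 4×4 matrix [b₁|b₂|b₃|b₄] into echelon form.
Exactly 4 pivots survive; hence the rank is 4.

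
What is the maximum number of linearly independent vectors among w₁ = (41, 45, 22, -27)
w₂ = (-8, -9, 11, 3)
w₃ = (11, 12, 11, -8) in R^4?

Row-reduce the 3×4 matrix with these as rows.
Reduction leaves 2 leading entries, giving rank 2.

2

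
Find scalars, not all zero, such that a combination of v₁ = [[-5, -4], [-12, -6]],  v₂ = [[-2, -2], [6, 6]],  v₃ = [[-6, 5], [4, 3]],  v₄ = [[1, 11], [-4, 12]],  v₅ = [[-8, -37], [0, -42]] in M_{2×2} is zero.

v₁ - 3v₄ - v₅ = 0

Write each element as a vector in ℝ⁴ using {E₁₁, E₁₂, E₂₁, E₂₂}.
Row-reduce the matrix with v₁, v₂, v₃, v₄, v₅ as columns; the null space gives the coefficients.
One solution (up to scaling) is (1, 0, 0, -3, -1).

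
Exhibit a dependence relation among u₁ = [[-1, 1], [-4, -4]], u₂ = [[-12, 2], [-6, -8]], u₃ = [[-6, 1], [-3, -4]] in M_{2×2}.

Write each element as a vector in ℝ⁴ using {E₁₁, E₁₂, E₂₁, E₂₂}.
Solve the homogeneous system with u₁, u₂, u₃ as columns by row-reducing the coefficient matrix.
The free variable yields coefficients (0, 1, -2) (any nonzero multiple also works).

u₂ - 2u₃ = 0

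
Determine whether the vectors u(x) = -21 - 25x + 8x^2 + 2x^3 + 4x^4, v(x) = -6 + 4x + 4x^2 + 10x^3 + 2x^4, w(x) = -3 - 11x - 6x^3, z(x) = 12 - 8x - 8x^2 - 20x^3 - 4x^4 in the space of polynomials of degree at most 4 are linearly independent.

linearly dependent

Write each element as a coordinate vector in ℝ⁵ using {1, x, …, x^4}.
Row-reduce the matrix whose columns are u, v, w, z.
The reduction yields 2 nonzero rows, so the rank is 2.
Since rank 2 < 4, the set is linearly dependent.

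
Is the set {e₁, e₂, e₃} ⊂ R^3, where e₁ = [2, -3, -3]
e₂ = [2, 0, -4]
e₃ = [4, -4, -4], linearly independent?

linearly independent

Place the vectors as rows of a 3×3 matrix and reduce to echelon form.
The reduction yields 3 nonzero rows, so the rank is 3.
Since rank = 3 (the number of vectors), the set is linearly independent.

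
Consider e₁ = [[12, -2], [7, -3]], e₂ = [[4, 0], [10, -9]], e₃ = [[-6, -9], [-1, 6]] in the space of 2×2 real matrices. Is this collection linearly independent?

Take coordinates with respect to the standard basis {E₁₁, E₁₂, E₂₁, E₂₂}.
Place the vectors as rows of a 3×4 matrix and reduce to echelon form.
The reduction yields 3 nonzero rows, so the rank is 3.
Since rank = 3 (the number of vectors), the set is linearly independent.

linearly independent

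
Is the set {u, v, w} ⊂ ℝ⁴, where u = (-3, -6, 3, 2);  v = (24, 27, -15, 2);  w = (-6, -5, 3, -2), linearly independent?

linearly dependent

Place the vectors as rows of a 3×4 matrix and reduce to echelon form.
The reduction yields 2 nonzero rows, so the rank is 2.
Since rank 2 < 3, the set is linearly dependent.
Indeed 2u + v + 3w = 0.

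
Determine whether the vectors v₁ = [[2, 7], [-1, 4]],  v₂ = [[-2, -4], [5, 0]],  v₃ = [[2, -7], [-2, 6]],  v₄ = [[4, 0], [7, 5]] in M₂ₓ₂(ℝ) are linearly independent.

Take coordinates with respect to the standard basis {E₁₁, E₁₂, E₂₁, E₂₂}.
Form the 4×4 matrix with these as columns; its determinant is -1770.
A nonzero determinant means the columns are linearly independent.

linearly independent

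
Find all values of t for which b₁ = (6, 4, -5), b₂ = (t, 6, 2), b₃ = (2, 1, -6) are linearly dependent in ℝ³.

t = 8

The vectors are dependent exactly when the determinant of the matrix with rows b₁, b₂, b₃ vanishes.
Expanding, det = 19*t - 152.
Setting this to zero gives t = 8.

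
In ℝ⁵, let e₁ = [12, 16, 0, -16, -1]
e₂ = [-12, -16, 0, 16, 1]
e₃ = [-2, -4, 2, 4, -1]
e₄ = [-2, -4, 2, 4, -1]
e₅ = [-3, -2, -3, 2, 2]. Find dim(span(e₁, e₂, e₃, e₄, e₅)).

2

Put the 5×5 matrix [e₁|e₂|e₃|e₄|e₅] into echelon form.
The echelon form has 2 nonzero rows, so the rank is 2.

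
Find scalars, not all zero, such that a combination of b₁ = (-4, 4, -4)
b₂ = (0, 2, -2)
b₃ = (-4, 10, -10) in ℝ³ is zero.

Write the vectors as columns of a matrix and find a nonzero vector in its null space.
A generator of the null space is (1, 3, -1).

b₁ + 3b₂ - b₃ = 0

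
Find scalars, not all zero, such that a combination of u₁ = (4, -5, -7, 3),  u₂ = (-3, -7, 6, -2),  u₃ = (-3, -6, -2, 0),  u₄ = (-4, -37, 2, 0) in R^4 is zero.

2u₁ + 3u₂ + u₃ - u₄ = 0

Solve the homogeneous system with u₁, u₂, u₃, u₄ as columns by row-reducing the coefficient matrix.
One solution (up to scaling) is (2, 3, 1, -1).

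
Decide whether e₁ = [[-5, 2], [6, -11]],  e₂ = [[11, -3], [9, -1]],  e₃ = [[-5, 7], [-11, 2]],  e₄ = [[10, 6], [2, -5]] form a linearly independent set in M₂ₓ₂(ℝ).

Take coordinates with respect to the standard basis {E₁₁, E₁₂, E₂₁, E₂₂}.
Row-reduce the matrix whose columns are e₁, e₂, e₃, e₄.
The reduction yields 4 nonzero rows, so the rank is 4.
Since rank = 4 (the number of vectors), the set is linearly independent.

linearly independent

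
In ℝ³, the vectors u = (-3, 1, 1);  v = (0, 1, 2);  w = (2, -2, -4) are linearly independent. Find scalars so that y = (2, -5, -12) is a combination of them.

y = 2u + v + 4w

Since u, v, w are independent, the coefficients expressing y are uniquely determined by a linear system.
Back-substitution yields (a₁, a₂, a₃) = (2, 1, 4).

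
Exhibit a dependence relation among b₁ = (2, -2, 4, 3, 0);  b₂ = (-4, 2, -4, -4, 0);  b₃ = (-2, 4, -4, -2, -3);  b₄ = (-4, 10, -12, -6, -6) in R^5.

2b₁ + b₂ - 2b₃ + b₄ = 0

Set up α₁b₁ + … + α₄b₄ = 0 and solve the homogeneous system.
The free variable yields coefficients (2, 1, -2, 1) (any nonzero multiple also works).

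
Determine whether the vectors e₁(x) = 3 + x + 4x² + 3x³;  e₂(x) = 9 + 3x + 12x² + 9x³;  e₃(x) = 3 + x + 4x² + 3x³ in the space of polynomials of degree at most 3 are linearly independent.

Take coordinates with respect to the standard basis {1, x, …, x³}.
Row-reduce the matrix whose columns are e₁, e₂, e₃.
The reduction yields 1 nonzero row, so the rank is 1.
Since rank 1 < 3, the set is linearly dependent.
Indeed 3e₁ - e₂ = 0.

linearly dependent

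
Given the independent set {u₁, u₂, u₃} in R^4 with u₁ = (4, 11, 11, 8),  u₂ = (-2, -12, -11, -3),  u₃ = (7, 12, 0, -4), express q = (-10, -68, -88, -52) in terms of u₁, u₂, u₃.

Since u₁, u₂, u₃ are independent, the coefficients expressing q are uniquely determined by a linear system.
The system has the unique solution (a₁, a₂, a₃) = (-4, 4, 2).

q = -4u₁ + 4u₂ + 2u₃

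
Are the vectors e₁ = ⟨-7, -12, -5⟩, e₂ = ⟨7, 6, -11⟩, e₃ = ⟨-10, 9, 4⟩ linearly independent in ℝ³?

linearly independent

The matrix [e₁|e₂|e₃] has determinant -2460.
A nonzero determinant means the columns are linearly independent.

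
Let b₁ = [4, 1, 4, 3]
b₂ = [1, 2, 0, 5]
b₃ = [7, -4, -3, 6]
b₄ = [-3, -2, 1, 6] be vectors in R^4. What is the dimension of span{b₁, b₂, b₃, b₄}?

dim = 4

Apply Gaussian elimination to the matrix whose rows are b₁, b₂, b₃, b₄.
Exactly 4 pivots survive; hence the rank is 4.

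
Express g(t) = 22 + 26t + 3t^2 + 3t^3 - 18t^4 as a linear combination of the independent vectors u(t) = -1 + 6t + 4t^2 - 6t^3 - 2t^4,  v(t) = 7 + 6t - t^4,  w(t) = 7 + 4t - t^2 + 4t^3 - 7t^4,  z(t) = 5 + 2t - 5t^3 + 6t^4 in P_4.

Take coordinate vectors relative to {1, t, …, t^4}.
Write g = α₁u + … + α₄z and equate components.
Row-reducing the augmented matrix gives the unique coefficients (α₁, …, α₄) = (1, 3, 1, -1).

g = u + 3v + w - z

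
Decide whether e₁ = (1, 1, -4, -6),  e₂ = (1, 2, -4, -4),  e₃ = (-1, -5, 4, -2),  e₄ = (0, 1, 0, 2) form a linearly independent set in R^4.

linearly dependent

The matrix [e₁|e₂|e₃|e₄] has determinant 0.
A zero determinant means the columns are linearly dependent.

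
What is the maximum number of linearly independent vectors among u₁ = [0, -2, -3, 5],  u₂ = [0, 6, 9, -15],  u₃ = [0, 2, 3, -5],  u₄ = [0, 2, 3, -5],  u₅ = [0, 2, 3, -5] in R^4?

Form the matrix with u₁, u₂, u₃, u₄, u₅ as columns and reduce.
The echelon form has 1 nonzero row, so the rank is 1.
(With 5 elements in a 4-dimensional space the rank is at most 4.)

1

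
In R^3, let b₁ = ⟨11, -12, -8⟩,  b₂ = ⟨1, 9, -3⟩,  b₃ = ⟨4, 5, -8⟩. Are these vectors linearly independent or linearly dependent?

The matrix [b₁|b₂|b₃] has determinant -331.
A nonzero determinant means the columns are linearly independent.

linearly independent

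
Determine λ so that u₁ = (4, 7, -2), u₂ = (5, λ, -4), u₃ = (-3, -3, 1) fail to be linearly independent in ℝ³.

Place the vectors as rows of a 3×3 matrix; dependence ⇔ determinant zero.
The determinant works out to 31 - 2*λ.
This vanishes exactly when λ = 31/2.

λ = 31/2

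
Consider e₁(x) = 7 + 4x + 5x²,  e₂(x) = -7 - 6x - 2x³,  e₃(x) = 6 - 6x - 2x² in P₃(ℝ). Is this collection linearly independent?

Take coordinates with respect to the standard basis {1, x, …, x³}.
Place the vectors as rows of a 3×4 matrix and reduce to echelon form.
The reduction yields 3 nonzero rows, so the rank is 3.
Since rank = 3 (the number of vectors), the set is linearly independent.

linearly independent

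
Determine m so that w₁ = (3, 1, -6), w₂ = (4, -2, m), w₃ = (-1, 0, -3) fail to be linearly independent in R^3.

m = 42

The set is linearly dependent precisely when det[w₁; w₂; w₃] = 0.
Cofactor expansion gives det = 42 - m.
This vanishes exactly when m = 42.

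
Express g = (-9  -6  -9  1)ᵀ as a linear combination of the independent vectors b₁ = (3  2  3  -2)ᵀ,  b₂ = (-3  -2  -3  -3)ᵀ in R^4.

Since b₁, b₂ are independent, the coefficients expressing g are uniquely determined by a linear system.
Row-reducing the augmented matrix gives the unique coefficients (c₁, c₂) = (-2, 1).

g = -2b₁ + b₂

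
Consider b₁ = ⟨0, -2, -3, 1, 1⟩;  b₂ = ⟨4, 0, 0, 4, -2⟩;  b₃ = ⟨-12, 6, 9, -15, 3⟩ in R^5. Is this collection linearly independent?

linearly dependent

Row-reduce the matrix whose columns are b₁, b₂, b₃.
The reduction yields 2 nonzero rows, so the rank is 2.
Since rank 2 < 3, the set is linearly dependent.
Indeed 3b₁ + 3b₂ + b₃ = 0.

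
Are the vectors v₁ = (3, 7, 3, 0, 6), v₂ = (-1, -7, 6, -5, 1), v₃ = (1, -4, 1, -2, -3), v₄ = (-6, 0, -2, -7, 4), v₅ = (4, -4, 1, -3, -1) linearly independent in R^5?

linearly independent

Form the 5×5 matrix with these as columns; its determinant is -5448.
A nonzero determinant means the columns are linearly independent.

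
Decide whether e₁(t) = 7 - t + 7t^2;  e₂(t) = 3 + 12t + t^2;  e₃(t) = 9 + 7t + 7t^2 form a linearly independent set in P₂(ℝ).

linearly independent

Take coordinates with respect to the standard basis {1, t, t^2}.
Form the 3×3 matrix with these as columns; its determinant is -58.
A nonzero determinant means the columns are linearly independent.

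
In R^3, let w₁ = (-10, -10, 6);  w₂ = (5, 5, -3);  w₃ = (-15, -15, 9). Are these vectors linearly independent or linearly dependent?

Row-reduce the matrix whose columns are w₁, w₂, w₃.
The reduction yields 1 nonzero row, so the rank is 1.
Since rank 1 < 3, the set is linearly dependent.
Indeed w₁ + 2w₂ = 0.

linearly dependent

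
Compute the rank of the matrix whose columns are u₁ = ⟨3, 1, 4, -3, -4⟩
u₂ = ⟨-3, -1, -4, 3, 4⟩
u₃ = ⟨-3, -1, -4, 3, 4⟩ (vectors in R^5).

rank 1

Put the 5×3 matrix [u₁|u₂|u₃] into echelon form.
Exactly 1 pivot survives; hence the rank is 1.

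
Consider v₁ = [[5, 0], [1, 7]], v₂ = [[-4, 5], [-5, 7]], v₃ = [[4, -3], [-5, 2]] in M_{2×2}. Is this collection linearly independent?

linearly independent

Take coordinates with respect to the standard basis {E₁₁, E₁₂, E₂₁, E₂₂}.
Row-reduce the matrix whose columns are v₁, v₂, v₃.
The reduction yields 3 nonzero rows, so the rank is 3.
Since rank = 3 (the number of vectors), the set is linearly independent.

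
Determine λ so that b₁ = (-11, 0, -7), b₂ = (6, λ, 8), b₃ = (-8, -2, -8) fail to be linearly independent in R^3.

The set is linearly dependent precisely when det[b₁; b₂; b₃] = 0.
The determinant works out to 32*λ - 92.
This vanishes exactly when λ = 23/8.

λ = 23/8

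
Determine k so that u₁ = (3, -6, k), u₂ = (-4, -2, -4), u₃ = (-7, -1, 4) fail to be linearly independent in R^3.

k = -30

Place the vectors as rows of a 3×3 matrix; dependence ⇔ determinant zero.
The determinant works out to -10*k - 300.
This vanishes exactly when k = -30.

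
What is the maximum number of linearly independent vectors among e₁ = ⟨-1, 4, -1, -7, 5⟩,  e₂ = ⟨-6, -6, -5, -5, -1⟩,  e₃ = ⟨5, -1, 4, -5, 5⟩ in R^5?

Apply Gaussian elimination to the matrix whose rows are e₁, e₂, e₃.
Exactly 3 pivots survive; hence the rank is 3.

3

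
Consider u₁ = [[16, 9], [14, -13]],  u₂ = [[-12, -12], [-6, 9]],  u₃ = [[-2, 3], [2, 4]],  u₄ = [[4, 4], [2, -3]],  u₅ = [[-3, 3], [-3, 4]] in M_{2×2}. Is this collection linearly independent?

Take coordinates with respect to the standard basis {E₁₁, E₁₂, E₂₁, E₂₂}.
There are 5 vectors in a 4-dimensional space, so they cannot be linearly independent.

linearly dependent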